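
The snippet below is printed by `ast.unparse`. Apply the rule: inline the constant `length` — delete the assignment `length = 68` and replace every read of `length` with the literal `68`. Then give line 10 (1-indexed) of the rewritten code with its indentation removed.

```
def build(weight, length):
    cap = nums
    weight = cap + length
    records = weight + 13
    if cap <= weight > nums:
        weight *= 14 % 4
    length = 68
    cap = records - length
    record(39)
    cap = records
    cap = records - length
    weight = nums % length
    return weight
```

Transformed code:
def build(weight, length):
    cap = nums
    weight = cap + 68
    records = weight + 13
    if cap <= weight > nums:
        weight *= 14 % 4
    cap = records - 68
    record(39)
    cap = records
    cap = records - 68
    weight = nums % 68
    return weight

cap = records - 68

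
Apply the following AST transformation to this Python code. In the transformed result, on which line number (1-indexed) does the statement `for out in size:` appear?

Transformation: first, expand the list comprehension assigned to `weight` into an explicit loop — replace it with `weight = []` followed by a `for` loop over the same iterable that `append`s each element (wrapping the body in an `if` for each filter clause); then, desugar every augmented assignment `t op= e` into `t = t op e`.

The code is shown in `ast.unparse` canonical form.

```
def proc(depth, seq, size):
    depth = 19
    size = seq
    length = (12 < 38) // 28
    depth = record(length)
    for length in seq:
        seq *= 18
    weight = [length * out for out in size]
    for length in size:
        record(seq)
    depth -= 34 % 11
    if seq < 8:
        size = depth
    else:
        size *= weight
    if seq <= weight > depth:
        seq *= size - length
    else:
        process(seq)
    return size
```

9

Transformed code:
def proc(depth, seq, size):
    depth = 19
    size = seq
    length = (12 < 38) // 28
    depth = record(length)
    for length in seq:
        seq = seq * 18
    weight = []
    for out in size:
        weight.append(length * out)
    for length in size:
        record(seq)
    depth = depth - 34 % 11
    if seq < 8:
        size = depth
    else:
        size = size * weight
    if seq <= weight > depth:
        seq = seq * (size - length)
    else:
        process(seq)
    return size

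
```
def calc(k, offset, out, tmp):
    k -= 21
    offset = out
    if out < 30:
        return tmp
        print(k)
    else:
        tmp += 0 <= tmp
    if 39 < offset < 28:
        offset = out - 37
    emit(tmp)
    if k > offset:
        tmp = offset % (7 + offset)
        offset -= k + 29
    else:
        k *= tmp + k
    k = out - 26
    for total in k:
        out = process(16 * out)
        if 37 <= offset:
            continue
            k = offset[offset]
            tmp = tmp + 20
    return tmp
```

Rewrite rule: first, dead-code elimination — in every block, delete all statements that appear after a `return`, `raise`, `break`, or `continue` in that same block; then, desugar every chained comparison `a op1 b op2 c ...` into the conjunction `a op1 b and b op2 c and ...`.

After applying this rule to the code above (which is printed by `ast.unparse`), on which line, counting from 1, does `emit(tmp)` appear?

10

Transformed code:
def calc(k, offset, out, tmp):
    k -= 21
    offset = out
    if out < 30:
        return tmp
    else:
        tmp += 0 <= tmp
    if 39 < offset and offset < 28:
        offset = out - 37
    emit(tmp)
    if k > offset:
        tmp = offset % (7 + offset)
        offset -= k + 29
    else:
        k *= tmp + k
    k = out - 26
    for total in k:
        out = process(16 * out)
        if 37 <= offset:
            continue
    return tmp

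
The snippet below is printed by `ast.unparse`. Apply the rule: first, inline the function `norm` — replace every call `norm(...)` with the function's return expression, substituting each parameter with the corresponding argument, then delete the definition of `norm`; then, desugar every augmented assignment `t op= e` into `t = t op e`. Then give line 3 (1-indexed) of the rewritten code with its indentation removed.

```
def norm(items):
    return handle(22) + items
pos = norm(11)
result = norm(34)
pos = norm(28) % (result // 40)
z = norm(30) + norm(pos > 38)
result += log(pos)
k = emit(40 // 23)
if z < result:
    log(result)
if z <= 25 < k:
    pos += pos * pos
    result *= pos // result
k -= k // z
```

Transformed code:
pos = handle(22) + 11
result = handle(22) + 34
pos = (handle(22) + 28) % (result // 40)
z = handle(22) + 30 + (handle(22) + (pos > 38))
result = result + log(pos)
k = emit(40 // 23)
if z < result:
    log(result)
if z <= 25 < k:
    pos = pos + pos * pos
    result = result * (pos // result)
k = k - k // z

pos = (handle(22) + 28) % (result // 40)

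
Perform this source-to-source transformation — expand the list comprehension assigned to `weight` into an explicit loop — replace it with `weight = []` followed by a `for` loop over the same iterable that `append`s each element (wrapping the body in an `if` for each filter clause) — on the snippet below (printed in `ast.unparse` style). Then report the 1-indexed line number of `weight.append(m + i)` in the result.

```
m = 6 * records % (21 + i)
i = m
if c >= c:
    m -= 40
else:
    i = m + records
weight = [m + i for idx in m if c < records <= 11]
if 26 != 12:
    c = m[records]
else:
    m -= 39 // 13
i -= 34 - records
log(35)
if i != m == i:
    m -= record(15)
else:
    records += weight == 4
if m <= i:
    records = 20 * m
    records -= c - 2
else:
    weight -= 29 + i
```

10

Transformed code:
m = 6 * records % (21 + i)
i = m
if c >= c:
    m -= 40
else:
    i = m + records
weight = []
for idx in m:
    if c < records <= 11:
        weight.append(m + i)
if 26 != 12:
    c = m[records]
else:
    m -= 39 // 13
i -= 34 - records
log(35)
if i != m == i:
    m -= record(15)
else:
    records += weight == 4
if m <= i:
    records = 20 * m
    records -= c - 2
else:
    weight -= 29 + i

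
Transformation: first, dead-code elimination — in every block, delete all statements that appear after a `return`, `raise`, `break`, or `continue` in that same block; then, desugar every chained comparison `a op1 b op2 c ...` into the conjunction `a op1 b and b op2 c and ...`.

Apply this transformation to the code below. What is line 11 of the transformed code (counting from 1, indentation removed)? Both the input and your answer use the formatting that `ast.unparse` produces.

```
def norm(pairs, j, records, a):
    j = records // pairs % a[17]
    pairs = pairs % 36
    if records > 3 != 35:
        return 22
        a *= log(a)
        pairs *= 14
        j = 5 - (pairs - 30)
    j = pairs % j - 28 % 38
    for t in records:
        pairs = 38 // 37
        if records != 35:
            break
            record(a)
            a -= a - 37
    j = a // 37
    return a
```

Transformed code:
def norm(pairs, j, records, a):
    j = records // pairs % a[17]
    pairs = pairs % 36
    if records > 3 and 3 != 35:
        return 22
    j = pairs % j - 28 % 38
    for t in records:
        pairs = 38 // 37
        if records != 35:
            break
    j = a // 37
    return a

j = a // 37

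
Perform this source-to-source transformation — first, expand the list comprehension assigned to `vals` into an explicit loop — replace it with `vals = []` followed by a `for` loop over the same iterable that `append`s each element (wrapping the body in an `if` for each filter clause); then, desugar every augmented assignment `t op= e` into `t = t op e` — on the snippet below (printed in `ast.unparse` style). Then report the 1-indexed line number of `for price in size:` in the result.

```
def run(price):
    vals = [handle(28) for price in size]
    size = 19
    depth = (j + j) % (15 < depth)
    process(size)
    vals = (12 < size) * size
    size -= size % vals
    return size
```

Transformed code:
def run(price):
    vals = []
    for price in size:
        vals.append(handle(28))
    size = 19
    depth = (j + j) % (15 < depth)
    process(size)
    vals = (12 < size) * size
    size = size - size % vals
    return size

3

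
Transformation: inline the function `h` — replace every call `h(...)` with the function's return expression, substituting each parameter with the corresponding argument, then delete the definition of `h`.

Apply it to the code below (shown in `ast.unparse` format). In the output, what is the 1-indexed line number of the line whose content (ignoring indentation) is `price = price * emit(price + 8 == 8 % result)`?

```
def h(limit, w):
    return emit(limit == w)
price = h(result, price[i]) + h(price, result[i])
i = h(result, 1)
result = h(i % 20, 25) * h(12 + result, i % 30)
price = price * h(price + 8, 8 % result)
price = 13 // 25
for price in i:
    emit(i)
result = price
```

4

Transformed code:
price = emit(result == price[i]) + emit(price == result[i])
i = emit(result == 1)
result = emit(i % 20 == 25) * emit(12 + result == i % 30)
price = price * emit(price + 8 == 8 % result)
price = 13 // 25
for price in i:
    emit(i)
result = price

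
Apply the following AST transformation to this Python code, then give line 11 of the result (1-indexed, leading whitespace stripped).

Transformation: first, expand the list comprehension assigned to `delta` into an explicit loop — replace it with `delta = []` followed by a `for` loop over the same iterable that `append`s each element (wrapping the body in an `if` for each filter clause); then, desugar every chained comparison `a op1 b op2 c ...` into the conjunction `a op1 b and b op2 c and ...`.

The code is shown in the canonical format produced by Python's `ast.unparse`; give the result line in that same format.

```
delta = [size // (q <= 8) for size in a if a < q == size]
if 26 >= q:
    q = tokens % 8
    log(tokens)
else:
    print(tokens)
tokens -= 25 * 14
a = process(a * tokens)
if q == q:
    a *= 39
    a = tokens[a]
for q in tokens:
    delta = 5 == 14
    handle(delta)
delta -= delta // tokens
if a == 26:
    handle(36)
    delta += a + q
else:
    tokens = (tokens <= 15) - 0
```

Transformed code:
delta = []
for size in a:
    if a < q and q == size:
        delta.append(size // (q <= 8))
if 26 >= q:
    q = tokens % 8
    log(tokens)
else:
    print(tokens)
tokens -= 25 * 14
a = process(a * tokens)
if q == q:
    a *= 39
    a = tokens[a]
for q in tokens:
    delta = 5 == 14
    handle(delta)
delta -= delta // tokens
if a == 26:
    handle(36)
    delta += a + q
else:
    tokens = (tokens <= 15) - 0

a = process(a * tokens)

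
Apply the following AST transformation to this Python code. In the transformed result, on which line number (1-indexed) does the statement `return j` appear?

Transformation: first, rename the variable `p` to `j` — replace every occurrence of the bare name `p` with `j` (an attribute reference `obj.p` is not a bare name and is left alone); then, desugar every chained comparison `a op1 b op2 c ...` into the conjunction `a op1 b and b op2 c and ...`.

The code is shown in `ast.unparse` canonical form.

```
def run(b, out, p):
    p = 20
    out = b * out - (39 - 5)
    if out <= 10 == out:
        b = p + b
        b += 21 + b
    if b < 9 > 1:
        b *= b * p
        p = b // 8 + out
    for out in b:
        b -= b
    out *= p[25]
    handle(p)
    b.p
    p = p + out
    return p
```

16

Transformed code:
def run(b, out, j):
    j = 20
    out = b * out - (39 - 5)
    if out <= 10 and 10 == out:
        b = j + b
        b += 21 + b
    if b < 9 and 9 > 1:
        b *= b * j
        j = b // 8 + out
    for out in b:
        b -= b
    out *= j[25]
    handle(j)
    b.p
    j = j + out
    return j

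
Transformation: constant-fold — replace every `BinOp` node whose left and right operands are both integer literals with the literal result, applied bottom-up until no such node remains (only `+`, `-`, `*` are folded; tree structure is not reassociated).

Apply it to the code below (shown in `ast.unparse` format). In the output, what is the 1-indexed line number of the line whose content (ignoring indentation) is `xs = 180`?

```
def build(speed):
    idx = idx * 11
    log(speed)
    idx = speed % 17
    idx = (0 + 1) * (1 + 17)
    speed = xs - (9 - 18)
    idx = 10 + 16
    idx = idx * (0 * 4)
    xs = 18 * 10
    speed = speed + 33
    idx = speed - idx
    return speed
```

9

Transformed code:
def build(speed):
    idx = idx * 11
    log(speed)
    idx = speed % 17
    idx = 18
    speed = xs - -9
    idx = 26
    idx = idx * 0
    xs = 180
    speed = speed + 33
    idx = speed - idx
    return speed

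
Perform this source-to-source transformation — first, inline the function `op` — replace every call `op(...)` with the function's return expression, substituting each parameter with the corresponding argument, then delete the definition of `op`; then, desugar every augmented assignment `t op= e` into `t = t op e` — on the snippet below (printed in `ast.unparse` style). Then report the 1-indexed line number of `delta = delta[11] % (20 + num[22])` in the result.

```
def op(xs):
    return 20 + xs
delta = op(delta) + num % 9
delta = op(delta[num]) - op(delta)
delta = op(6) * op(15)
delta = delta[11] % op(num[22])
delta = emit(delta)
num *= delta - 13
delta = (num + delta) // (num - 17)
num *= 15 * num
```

Transformed code:
delta = 20 + delta + num % 9
delta = 20 + delta[num] - (20 + delta)
delta = (20 + 6) * (20 + 15)
delta = delta[11] % (20 + num[22])
delta = emit(delta)
num = num * (delta - 13)
delta = (num + delta) // (num - 17)
num = num * (15 * num)

4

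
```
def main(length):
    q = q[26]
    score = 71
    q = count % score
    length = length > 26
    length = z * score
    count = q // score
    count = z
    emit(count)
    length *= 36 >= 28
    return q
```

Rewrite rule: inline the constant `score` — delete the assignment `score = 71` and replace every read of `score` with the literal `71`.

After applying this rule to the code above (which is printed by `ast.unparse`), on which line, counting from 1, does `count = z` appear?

7

Transformed code:
def main(length):
    q = q[26]
    q = count % 71
    length = length > 26
    length = z * 71
    count = q // 71
    count = z
    emit(count)
    length *= 36 >= 28
    return q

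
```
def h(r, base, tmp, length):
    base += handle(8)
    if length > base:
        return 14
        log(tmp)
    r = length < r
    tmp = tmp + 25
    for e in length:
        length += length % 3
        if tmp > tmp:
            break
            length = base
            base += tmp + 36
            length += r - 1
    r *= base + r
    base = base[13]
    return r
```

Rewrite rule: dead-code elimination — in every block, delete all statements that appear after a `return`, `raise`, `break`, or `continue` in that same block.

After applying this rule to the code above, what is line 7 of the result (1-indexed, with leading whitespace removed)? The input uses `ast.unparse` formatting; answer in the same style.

for e in length:

Transformed code:
def h(r, base, tmp, length):
    base += handle(8)
    if length > base:
        return 14
    r = length < r
    tmp = tmp + 25
    for e in length:
        length += length % 3
        if tmp > tmp:
            break
    r *= base + r
    base = base[13]
    return r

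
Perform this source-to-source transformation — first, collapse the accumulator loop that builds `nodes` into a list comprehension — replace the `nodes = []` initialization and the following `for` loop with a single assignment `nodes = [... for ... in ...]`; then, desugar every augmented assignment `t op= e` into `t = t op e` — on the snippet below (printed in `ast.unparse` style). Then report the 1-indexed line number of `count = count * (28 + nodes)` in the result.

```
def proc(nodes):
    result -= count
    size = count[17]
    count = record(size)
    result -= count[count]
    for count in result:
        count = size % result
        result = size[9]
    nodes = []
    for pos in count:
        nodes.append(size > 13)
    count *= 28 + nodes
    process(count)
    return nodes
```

10

Transformed code:
def proc(nodes):
    result = result - count
    size = count[17]
    count = record(size)
    result = result - count[count]
    for count in result:
        count = size % result
        result = size[9]
    nodes = [size > 13 for pos in count]
    count = count * (28 + nodes)
    process(count)
    return nodes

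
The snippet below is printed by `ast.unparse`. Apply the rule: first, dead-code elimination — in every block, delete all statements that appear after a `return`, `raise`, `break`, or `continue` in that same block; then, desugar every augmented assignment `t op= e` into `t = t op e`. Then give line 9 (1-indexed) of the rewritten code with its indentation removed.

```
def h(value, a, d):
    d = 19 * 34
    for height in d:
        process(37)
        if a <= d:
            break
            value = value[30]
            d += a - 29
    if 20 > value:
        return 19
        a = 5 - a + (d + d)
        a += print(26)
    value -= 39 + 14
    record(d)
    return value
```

Transformed code:
def h(value, a, d):
    d = 19 * 34
    for height in d:
        process(37)
        if a <= d:
            break
    if 20 > value:
        return 19
    value = value - (39 + 14)
    record(d)
    return value

value = value - (39 + 14)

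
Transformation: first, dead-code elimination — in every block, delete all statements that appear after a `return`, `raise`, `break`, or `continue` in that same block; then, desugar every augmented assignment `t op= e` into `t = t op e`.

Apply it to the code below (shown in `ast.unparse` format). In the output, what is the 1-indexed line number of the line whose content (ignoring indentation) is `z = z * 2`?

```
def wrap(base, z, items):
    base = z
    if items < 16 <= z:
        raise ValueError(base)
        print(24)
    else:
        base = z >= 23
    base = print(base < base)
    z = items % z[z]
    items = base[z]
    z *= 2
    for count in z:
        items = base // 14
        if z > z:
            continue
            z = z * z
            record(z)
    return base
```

10

Transformed code:
def wrap(base, z, items):
    base = z
    if items < 16 <= z:
        raise ValueError(base)
    else:
        base = z >= 23
    base = print(base < base)
    z = items % z[z]
    items = base[z]
    z = z * 2
    for count in z:
        items = base // 14
        if z > z:
            continue
    return base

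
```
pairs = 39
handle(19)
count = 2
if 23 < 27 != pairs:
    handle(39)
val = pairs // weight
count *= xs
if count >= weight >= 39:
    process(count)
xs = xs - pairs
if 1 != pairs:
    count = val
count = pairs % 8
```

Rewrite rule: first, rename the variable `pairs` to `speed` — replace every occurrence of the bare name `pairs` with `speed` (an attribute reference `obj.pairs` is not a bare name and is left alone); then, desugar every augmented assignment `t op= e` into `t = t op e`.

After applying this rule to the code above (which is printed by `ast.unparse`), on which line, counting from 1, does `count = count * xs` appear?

Transformed code:
speed = 39
handle(19)
count = 2
if 23 < 27 != speed:
    handle(39)
val = speed // weight
count = count * xs
if count >= weight >= 39:
    process(count)
xs = xs - speed
if 1 != speed:
    count = val
count = speed % 8

7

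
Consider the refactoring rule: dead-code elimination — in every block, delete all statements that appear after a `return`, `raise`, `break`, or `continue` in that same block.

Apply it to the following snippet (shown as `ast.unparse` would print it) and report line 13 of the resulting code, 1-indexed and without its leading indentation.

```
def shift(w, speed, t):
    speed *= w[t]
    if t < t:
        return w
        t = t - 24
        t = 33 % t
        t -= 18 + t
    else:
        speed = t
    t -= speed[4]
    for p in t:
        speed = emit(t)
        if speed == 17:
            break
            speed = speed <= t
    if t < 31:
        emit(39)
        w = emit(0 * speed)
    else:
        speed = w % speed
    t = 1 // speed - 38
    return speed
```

Transformed code:
def shift(w, speed, t):
    speed *= w[t]
    if t < t:
        return w
    else:
        speed = t
    t -= speed[4]
    for p in t:
        speed = emit(t)
        if speed == 17:
            break
    if t < 31:
        emit(39)
        w = emit(0 * speed)
    else:
        speed = w % speed
    t = 1 // speed - 38
    return speed

emit(39)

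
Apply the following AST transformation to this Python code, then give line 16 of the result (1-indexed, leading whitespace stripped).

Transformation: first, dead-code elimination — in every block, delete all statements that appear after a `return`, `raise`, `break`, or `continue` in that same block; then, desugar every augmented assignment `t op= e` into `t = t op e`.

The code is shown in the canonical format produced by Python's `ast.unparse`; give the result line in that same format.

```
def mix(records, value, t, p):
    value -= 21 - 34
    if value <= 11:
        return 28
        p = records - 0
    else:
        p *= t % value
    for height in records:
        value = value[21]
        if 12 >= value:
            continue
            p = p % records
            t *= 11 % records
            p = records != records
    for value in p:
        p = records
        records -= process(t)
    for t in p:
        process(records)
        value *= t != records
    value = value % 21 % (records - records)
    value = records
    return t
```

Transformed code:
def mix(records, value, t, p):
    value = value - (21 - 34)
    if value <= 11:
        return 28
    else:
        p = p * (t % value)
    for height in records:
        value = value[21]
        if 12 >= value:
            continue
    for value in p:
        p = records
        records = records - process(t)
    for t in p:
        process(records)
        value = value * (t != records)
    value = value % 21 % (records - records)
    value = records
    return t

value = value * (t != records)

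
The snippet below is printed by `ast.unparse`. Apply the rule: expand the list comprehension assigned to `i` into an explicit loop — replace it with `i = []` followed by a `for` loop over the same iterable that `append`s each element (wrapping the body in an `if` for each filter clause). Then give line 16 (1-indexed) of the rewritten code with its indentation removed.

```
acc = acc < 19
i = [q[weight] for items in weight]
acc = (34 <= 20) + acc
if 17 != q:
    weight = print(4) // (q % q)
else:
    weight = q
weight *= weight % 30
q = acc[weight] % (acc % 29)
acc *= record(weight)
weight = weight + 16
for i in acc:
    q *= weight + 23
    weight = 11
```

weight = 11

Transformed code:
acc = acc < 19
i = []
for items in weight:
    i.append(q[weight])
acc = (34 <= 20) + acc
if 17 != q:
    weight = print(4) // (q % q)
else:
    weight = q
weight *= weight % 30
q = acc[weight] % (acc % 29)
acc *= record(weight)
weight = weight + 16
for i in acc:
    q *= weight + 23
    weight = 11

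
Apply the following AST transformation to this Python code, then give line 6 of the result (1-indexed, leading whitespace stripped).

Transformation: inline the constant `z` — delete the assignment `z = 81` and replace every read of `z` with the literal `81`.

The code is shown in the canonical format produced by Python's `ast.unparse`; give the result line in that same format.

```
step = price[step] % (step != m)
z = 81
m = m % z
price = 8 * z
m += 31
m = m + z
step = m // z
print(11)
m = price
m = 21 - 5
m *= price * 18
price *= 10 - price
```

step = m // 81

Transformed code:
step = price[step] % (step != m)
m = m % 81
price = 8 * 81
m += 31
m = m + 81
step = m // 81
print(11)
m = price
m = 21 - 5
m *= price * 18
price *= 10 - price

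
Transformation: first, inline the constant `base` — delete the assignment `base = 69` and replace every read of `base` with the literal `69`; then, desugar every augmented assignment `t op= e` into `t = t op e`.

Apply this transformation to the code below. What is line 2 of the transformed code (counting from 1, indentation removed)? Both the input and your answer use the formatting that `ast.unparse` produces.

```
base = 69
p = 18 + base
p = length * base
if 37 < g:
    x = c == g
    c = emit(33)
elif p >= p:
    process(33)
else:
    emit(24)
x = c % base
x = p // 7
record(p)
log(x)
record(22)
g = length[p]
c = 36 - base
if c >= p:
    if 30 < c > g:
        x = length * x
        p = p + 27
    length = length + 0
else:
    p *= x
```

Transformed code:
p = 18 + 69
p = length * 69
if 37 < g:
    x = c == g
    c = emit(33)
elif p >= p:
    process(33)
else:
    emit(24)
x = c % 69
x = p // 7
record(p)
log(x)
record(22)
g = length[p]
c = 36 - 69
if c >= p:
    if 30 < c > g:
        x = length * x
        p = p + 27
    length = length + 0
else:
    p = p * x

p = length * 69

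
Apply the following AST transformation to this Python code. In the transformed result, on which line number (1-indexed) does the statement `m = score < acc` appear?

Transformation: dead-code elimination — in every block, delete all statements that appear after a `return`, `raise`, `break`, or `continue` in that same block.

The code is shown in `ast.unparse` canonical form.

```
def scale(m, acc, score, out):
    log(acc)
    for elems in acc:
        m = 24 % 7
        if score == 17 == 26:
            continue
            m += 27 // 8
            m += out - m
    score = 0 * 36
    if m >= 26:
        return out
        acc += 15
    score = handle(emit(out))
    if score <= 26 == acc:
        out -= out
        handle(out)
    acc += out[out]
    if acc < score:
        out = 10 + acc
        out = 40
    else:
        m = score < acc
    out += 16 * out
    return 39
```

19

Transformed code:
def scale(m, acc, score, out):
    log(acc)
    for elems in acc:
        m = 24 % 7
        if score == 17 == 26:
            continue
    score = 0 * 36
    if m >= 26:
        return out
    score = handle(emit(out))
    if score <= 26 == acc:
        out -= out
        handle(out)
    acc += out[out]
    if acc < score:
        out = 10 + acc
        out = 40
    else:
        m = score < acc
    out += 16 * out
    return 39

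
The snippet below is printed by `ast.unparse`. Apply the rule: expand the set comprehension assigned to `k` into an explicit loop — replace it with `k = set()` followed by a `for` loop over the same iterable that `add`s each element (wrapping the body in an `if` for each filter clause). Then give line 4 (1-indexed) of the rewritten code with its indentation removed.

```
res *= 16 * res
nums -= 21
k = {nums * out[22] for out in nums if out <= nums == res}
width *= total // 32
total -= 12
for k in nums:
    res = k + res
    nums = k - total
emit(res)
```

for out in nums:

Transformed code:
res *= 16 * res
nums -= 21
k = set()
for out in nums:
    if out <= nums == res:
        k.add(nums * out[22])
width *= total // 32
total -= 12
for k in nums:
    res = k + res
    nums = k - total
emit(res)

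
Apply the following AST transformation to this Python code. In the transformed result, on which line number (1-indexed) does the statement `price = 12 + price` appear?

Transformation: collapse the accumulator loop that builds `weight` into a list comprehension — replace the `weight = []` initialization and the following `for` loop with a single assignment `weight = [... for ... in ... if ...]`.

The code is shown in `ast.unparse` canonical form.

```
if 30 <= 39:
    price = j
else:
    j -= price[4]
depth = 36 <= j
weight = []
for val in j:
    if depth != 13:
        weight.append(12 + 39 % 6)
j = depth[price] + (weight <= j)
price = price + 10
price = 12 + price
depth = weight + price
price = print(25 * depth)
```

Transformed code:
if 30 <= 39:
    price = j
else:
    j -= price[4]
depth = 36 <= j
weight = [12 + 39 % 6 for val in j if depth != 13]
j = depth[price] + (weight <= j)
price = price + 10
price = 12 + price
depth = weight + price
price = print(25 * depth)

9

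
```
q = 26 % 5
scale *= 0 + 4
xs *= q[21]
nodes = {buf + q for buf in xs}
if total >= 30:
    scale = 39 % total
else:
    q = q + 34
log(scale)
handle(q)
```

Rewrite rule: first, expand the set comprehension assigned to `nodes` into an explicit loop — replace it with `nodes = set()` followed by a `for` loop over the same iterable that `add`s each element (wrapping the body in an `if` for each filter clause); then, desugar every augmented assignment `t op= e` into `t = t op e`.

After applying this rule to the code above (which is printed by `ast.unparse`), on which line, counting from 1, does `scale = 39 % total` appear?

Transformed code:
q = 26 % 5
scale = scale * (0 + 4)
xs = xs * q[21]
nodes = set()
for buf in xs:
    nodes.add(buf + q)
if total >= 30:
    scale = 39 % total
else:
    q = q + 34
log(scale)
handle(q)

8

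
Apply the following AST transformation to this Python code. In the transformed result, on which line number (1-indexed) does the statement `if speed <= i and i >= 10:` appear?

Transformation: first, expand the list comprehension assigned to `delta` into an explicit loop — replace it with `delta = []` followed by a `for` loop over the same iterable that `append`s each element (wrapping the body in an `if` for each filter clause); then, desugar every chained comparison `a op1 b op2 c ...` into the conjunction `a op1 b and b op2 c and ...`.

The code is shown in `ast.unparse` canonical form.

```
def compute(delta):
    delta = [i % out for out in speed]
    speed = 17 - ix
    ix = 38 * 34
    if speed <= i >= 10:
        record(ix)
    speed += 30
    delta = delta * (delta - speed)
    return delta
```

7

Transformed code:
def compute(delta):
    delta = []
    for out in speed:
        delta.append(i % out)
    speed = 17 - ix
    ix = 38 * 34
    if speed <= i and i >= 10:
        record(ix)
    speed += 30
    delta = delta * (delta - speed)
    return delta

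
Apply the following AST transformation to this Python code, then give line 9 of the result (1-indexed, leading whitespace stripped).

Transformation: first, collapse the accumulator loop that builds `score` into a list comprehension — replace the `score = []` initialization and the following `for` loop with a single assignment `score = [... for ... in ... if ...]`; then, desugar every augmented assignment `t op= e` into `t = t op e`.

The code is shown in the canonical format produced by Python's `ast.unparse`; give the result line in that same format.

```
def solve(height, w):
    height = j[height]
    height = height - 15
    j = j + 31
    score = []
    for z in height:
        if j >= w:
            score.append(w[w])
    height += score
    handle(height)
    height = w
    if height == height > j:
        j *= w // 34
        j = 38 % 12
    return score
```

if height == height > j:

Transformed code:
def solve(height, w):
    height = j[height]
    height = height - 15
    j = j + 31
    score = [w[w] for z in height if j >= w]
    height = height + score
    handle(height)
    height = w
    if height == height > j:
        j = j * (w // 34)
        j = 38 % 12
    return score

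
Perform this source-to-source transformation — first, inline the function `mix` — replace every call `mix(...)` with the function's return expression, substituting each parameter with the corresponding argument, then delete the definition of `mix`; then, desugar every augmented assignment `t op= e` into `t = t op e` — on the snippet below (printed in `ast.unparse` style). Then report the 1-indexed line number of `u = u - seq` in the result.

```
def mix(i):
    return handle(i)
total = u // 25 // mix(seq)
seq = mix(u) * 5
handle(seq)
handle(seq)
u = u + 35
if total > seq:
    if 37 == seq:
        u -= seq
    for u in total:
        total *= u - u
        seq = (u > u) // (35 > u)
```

8

Transformed code:
total = u // 25 // handle(seq)
seq = handle(u) * 5
handle(seq)
handle(seq)
u = u + 35
if total > seq:
    if 37 == seq:
        u = u - seq
    for u in total:
        total = total * (u - u)
        seq = (u > u) // (35 > u)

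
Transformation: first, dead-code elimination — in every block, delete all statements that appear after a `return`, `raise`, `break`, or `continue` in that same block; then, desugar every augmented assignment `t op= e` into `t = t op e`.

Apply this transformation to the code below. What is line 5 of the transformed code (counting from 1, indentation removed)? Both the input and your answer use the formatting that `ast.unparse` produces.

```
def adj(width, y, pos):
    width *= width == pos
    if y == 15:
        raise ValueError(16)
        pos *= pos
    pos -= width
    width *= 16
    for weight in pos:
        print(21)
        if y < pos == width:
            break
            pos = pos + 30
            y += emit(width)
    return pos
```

pos = pos - width

Transformed code:
def adj(width, y, pos):
    width = width * (width == pos)
    if y == 15:
        raise ValueError(16)
    pos = pos - width
    width = width * 16
    for weight in pos:
        print(21)
        if y < pos == width:
            break
    return pos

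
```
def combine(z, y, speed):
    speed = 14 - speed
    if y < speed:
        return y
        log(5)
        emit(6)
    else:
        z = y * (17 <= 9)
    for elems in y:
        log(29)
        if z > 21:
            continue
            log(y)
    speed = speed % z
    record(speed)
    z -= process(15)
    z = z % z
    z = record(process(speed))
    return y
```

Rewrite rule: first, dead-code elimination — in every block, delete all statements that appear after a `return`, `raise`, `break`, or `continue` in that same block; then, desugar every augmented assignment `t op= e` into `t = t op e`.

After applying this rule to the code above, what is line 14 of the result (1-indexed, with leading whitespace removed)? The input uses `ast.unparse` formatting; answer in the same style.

Transformed code:
def combine(z, y, speed):
    speed = 14 - speed
    if y < speed:
        return y
    else:
        z = y * (17 <= 9)
    for elems in y:
        log(29)
        if z > 21:
            continue
    speed = speed % z
    record(speed)
    z = z - process(15)
    z = z % z
    z = record(process(speed))
    return y

z = z % z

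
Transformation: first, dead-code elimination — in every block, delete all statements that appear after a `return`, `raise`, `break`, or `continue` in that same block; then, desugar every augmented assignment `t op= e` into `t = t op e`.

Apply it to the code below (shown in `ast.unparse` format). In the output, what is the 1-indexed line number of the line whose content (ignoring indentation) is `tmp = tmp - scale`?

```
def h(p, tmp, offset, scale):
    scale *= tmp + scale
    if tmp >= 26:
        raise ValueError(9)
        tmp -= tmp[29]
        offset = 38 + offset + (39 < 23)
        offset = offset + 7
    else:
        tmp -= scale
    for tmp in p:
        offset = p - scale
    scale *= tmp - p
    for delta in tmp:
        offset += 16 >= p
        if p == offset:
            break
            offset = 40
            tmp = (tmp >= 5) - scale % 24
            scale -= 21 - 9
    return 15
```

Transformed code:
def h(p, tmp, offset, scale):
    scale = scale * (tmp + scale)
    if tmp >= 26:
        raise ValueError(9)
    else:
        tmp = tmp - scale
    for tmp in p:
        offset = p - scale
    scale = scale * (tmp - p)
    for delta in tmp:
        offset = offset + (16 >= p)
        if p == offset:
            break
    return 15

6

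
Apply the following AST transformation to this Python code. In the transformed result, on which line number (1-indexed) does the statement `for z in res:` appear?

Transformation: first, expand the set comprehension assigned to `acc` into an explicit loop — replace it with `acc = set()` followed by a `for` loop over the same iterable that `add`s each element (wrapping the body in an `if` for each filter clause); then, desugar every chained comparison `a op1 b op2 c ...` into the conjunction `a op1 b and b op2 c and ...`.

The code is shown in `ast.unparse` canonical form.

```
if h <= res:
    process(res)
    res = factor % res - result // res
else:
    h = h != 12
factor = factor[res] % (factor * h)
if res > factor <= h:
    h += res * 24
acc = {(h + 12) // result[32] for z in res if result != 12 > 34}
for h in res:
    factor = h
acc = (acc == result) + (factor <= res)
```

Transformed code:
if h <= res:
    process(res)
    res = factor % res - result // res
else:
    h = h != 12
factor = factor[res] % (factor * h)
if res > factor and factor <= h:
    h += res * 24
acc = set()
for z in res:
    if result != 12 and 12 > 34:
        acc.add((h + 12) // result[32])
for h in res:
    factor = h
acc = (acc == result) + (factor <= res)

10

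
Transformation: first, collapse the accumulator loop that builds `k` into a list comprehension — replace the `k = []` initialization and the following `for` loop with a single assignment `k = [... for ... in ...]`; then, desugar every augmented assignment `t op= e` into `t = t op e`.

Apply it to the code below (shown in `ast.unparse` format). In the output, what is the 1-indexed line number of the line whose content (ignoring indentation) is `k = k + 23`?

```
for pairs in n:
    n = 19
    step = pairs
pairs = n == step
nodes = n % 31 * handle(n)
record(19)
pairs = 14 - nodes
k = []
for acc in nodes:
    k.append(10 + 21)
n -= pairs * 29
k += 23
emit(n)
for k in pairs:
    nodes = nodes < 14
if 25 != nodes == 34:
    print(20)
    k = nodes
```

Transformed code:
for pairs in n:
    n = 19
    step = pairs
pairs = n == step
nodes = n % 31 * handle(n)
record(19)
pairs = 14 - nodes
k = [10 + 21 for acc in nodes]
n = n - pairs * 29
k = k + 23
emit(n)
for k in pairs:
    nodes = nodes < 14
if 25 != nodes == 34:
    print(20)
    k = nodes

10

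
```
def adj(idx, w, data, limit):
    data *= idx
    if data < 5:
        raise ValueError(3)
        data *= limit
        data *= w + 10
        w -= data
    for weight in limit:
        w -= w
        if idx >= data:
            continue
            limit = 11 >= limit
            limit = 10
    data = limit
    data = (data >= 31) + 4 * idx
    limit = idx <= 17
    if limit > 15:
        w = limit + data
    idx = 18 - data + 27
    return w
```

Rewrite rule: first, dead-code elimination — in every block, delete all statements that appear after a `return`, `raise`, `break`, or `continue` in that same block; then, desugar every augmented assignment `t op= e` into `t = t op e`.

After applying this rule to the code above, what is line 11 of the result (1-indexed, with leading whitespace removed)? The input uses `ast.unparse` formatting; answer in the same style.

limit = idx <= 17

Transformed code:
def adj(idx, w, data, limit):
    data = data * idx
    if data < 5:
        raise ValueError(3)
    for weight in limit:
        w = w - w
        if idx >= data:
            continue
    data = limit
    data = (data >= 31) + 4 * idx
    limit = idx <= 17
    if limit > 15:
        w = limit + data
    idx = 18 - data + 27
    return w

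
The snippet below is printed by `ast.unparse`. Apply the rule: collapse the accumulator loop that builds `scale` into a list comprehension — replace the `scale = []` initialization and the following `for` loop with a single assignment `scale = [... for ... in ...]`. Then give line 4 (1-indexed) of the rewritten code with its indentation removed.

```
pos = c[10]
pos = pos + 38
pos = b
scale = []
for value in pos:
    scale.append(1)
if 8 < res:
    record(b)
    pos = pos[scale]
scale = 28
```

Transformed code:
pos = c[10]
pos = pos + 38
pos = b
scale = [1 for value in pos]
if 8 < res:
    record(b)
    pos = pos[scale]
scale = 28

scale = [1 for value in pos]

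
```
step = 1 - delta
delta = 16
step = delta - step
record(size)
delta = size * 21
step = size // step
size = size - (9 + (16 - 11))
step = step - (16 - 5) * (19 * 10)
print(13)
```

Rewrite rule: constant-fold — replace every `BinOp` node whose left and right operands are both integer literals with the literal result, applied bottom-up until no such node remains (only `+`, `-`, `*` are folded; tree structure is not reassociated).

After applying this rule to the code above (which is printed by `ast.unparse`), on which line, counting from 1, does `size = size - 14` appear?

7

Transformed code:
step = 1 - delta
delta = 16
step = delta - step
record(size)
delta = size * 21
step = size // step
size = size - 14
step = step - 2090
print(13)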